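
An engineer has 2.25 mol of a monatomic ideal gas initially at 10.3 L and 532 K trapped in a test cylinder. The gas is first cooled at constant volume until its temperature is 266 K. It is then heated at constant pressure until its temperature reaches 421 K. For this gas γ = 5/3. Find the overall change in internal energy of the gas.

P₁ = nRT₁/V₁ = 2.25×8.314×532/10.3 = 966 kPa.
Step 1 — Isochoric: V stays 10.3 L; P/T = const ⇒ T₂ = 266 K, P₂ = 483 kPa.
W = 0 (no volume change).
ΔU = nCvΔT = 2.25×12.5×(266−532) = -7460 J.
Q = ΔU = -7460 J.
State after step 1: P = 483 kPa, V = 10.3 L, T = 266 K.
Step 2 — Isobaric: P stays 483 kPa; V/T = const ⇒ T₂ = 421 K, V₂ = 16.3 L.
W = PΔV = 483×(16.3−10.3) kPa·L = 2900 J.
ΔU = nCvΔT = 2.25×12.5×(421−266) = 4350 J.
Q = ΔU + W = nCpΔT = 7250 J.
Net over both steps: W = 2900 J, Q = -215 J, ΔU = -3110 J.

-3110 J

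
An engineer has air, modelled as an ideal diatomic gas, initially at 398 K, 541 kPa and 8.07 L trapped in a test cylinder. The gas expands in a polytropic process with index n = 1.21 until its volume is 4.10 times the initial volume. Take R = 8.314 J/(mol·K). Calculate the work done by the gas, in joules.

n = P₁V₁/(RT₁) = 541×8.07/(8.314×398) = 1.32 mol.
Polytropic n=1.21: T₂ = T₁(V₁/V₂)^(n−1) = 398×(0.244)^0.21 = 296 K; P₂ = P₁(V₁/V₂)^n = 98.1 kPa.
W = (P₁V₁−P₂V₂)/(n−1) = (541×8.07−98.1×33.1)/0.21 = 5330 J.

5330 J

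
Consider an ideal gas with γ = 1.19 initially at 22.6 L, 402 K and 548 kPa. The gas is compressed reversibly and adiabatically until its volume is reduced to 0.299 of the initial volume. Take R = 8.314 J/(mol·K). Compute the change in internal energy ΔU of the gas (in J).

16800 J

n = P₁V₁/(RT₁) = 548×22.6/(8.314×402) = 3.71 mol.
Adiabatic: TV^(γ−1) = const ⇒ T₂ = 402×(3.34)^0.190 = 506 K; PV^γ = const ⇒ P₂ = 2310 kPa.
For an ideal gas ΔU = nCvΔT with Cv = R/(γ−1) = 43.8 J/(mol·K).
ΔU = 3.71×43.8×(506−402) = 16800 J.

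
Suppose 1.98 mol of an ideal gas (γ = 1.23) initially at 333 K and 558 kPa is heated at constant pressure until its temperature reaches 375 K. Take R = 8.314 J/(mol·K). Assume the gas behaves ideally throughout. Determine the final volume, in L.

11.1 L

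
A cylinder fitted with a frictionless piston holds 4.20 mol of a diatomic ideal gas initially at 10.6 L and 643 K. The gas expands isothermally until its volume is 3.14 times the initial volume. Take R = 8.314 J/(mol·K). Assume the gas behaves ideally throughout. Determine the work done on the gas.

P₁ = nRT₁/V₁ = 4.20×8.314×643/10.6 = 2120 kPa.
Isothermal: T stays 643 K; PV = const ⇒ V₂ = 33.3 L, P₂ = 675 kPa.
W = nRT ln(V₂/V₁) = 4.20×8.314×643×ln(3.14) = 25700 J.
Work done on the gas = −W_by = -25700 J.

-25700 J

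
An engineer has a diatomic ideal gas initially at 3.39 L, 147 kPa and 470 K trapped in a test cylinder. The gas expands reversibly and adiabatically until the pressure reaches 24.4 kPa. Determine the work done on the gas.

-500 J

n = P₁V₁/(RT₁) = 147×3.39/(8.314×470) = 0.128 mol.
Adiabatic: T₂/T₁ = (P₂/P₁)^((γ−1)/γ) ⇒ T₂ = 470×(0.166)^0.286 = 281 K; V₂ = 12.2 L.
ΔU = nCvΔT = 0.128×20.8×(281−470) = -500 J.
Q = 0 for an adiabatic process, so W = −ΔU = 500 J.
Work done on the gas = −W_by = -500 J.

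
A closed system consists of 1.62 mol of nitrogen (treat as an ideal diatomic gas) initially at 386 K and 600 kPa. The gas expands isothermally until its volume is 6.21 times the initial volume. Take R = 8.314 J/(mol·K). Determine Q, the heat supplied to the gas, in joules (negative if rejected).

V₁ = nRT₁/P₁ = 1.62×8.314×386/600 = 8.66 L.
Isothermal: T stays 386 K; PV = const ⇒ V₂ = 53.8 L, P₂ = 96.6 kPa.
ΔU = 0 (ideal gas, T constant).
W = nRT ln(V₂/V₁) = 1.62×8.314×386×ln(6.21) = 9490 J.
Q = ΔU + W = 9490 J.

9490 J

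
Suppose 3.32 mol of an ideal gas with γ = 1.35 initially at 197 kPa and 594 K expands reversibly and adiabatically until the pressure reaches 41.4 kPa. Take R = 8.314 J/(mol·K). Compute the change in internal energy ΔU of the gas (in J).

V₁ = nRT₁/P₁ = 3.32×8.314×594/197 = 83.2 L.
Adiabatic: T₂/T₁ = (P₂/P₁)^((γ−1)/γ) ⇒ T₂ = 594×(0.210)^0.259 = 396 K; V₂ = 264 L.
For an ideal gas ΔU = nCvΔT with Cv = R/(γ−1) = 23.8 J/(mol·K).
ΔU = 3.32×23.8×(396−594) = -15600 J.

-15600 J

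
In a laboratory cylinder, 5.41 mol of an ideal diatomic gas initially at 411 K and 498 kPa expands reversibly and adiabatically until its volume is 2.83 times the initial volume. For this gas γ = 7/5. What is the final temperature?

271 K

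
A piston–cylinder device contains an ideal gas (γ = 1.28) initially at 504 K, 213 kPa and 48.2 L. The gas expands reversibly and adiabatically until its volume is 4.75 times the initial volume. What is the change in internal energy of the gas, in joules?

-13000 J

n = P₁V₁/(RT₁) = 213×48.2/(8.314×504) = 2.45 mol.
Adiabatic: TV^(γ−1) = const ⇒ T₂ = 504×(0.211)^0.280 = 326 K; PV^γ = const ⇒ P₂ = 29.0 kPa.
For an ideal gas ΔU = nCvΔT with Cv = R/(γ−1) = 29.7 J/(mol·K).
ΔU = 2.45×29.7×(326−504) = -13000 J.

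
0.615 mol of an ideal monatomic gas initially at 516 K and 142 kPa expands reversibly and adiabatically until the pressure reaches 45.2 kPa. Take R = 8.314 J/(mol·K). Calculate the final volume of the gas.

V₁ = nRT₁/P₁ = 0.615×8.314×516/142 = 18.6 L.
Adiabatic: T₂/T₁ = (P₂/P₁)^((γ−1)/γ) ⇒ T₂ = 516×(0.318)^0.400 = 326 K; V₂ = 36.9 L.

36.9 L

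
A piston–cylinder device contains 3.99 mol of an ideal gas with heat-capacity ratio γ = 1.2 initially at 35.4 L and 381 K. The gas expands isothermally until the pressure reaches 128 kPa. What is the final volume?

98.7 L

P₁ = nRT₁/V₁ = 3.99×8.314×381/35.4 = 357 kPa.
Isothermal: T stays 381 K; PV = const ⇒ V₂ = 98.7 L, P₂ = 128 kPa.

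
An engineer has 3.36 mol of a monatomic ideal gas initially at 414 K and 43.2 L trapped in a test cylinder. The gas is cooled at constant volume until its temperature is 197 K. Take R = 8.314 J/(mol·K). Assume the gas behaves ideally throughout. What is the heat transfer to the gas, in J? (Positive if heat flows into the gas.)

P₁ = nRT₁/V₁ = 3.36×8.314×414/43.2 = 268 kPa.
Isochoric: V stays 43.2 L; P/T = const ⇒ T₂ = 197 K, P₂ = 127 kPa.
W = 0 (no volume change).
ΔU = nCvΔT = 3.36×12.5×(197−414) = -9090 J.
Q = ΔU = -9090 J.

-9090 J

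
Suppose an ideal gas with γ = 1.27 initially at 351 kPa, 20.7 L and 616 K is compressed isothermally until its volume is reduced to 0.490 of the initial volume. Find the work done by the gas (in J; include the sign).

-5180 J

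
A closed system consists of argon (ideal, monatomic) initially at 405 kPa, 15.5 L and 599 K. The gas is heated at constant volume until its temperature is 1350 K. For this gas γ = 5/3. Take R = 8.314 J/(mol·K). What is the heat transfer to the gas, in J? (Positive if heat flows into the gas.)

n = P₁V₁/(RT₁) = 405×15.5/(8.314×599) = 1.26 mol.
Isochoric: V stays 15.5 L; P/T = const ⇒ T₂ = 1350 K, P₂ = 913 kPa.
W = 0 (no volume change).
ΔU = nCvΔT = 1.26×12.5×(1350−599) = 11800 J.
Q = ΔU = 11800 J.

11800 J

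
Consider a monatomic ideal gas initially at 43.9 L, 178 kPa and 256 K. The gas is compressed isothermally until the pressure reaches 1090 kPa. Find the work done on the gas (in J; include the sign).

n = P₁V₁/(RT₁) = 178×43.9/(8.314×256) = 3.67 mol.
Isothermal: T stays 256 K; PV = const ⇒ V₂ = 7.17 L, P₂ = 1090 kPa.
W = nRT ln(V₂/V₁) = 3.67×8.314×256×ln(0.163) = -14200 J.
Work done on the gas = −W_by = 14200 J.

14200 J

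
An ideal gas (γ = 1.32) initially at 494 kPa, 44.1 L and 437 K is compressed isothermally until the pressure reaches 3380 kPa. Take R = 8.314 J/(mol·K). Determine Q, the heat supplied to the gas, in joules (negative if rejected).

n = P₁V₁/(RT₁) = 494×44.1/(8.314×437) = 6.00 mol.
Isothermal: T stays 437 K; PV = const ⇒ V₂ = 6.45 L, P₂ = 3380 kPa.
ΔU = 0 (ideal gas, T constant).
W = nRT ln(V₂/V₁) = 6.00×8.314×437×ln(0.146) = -41900 J.
Q = ΔU + W = -41900 J.

-41900 J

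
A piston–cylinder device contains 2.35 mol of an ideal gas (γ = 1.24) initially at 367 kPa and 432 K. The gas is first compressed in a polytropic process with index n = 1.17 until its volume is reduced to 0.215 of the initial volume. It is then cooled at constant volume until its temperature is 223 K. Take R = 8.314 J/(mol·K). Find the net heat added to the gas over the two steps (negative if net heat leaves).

V₁ = nRT₁/P₁ = 2.35×8.314×432/367 = 23.0 L.
Step 1 — Polytropic n=1.17: T₂ = T₁(V₁/V₂)^(n−1) = 432×(4.65)^0.17 = 561 K; P₂ = P₁(V₁/V₂)^n = 2220 kPa.
W = (P₁V₁−P₂V₂)/(n−1) = (367×23.0−2220×4.94)/0.17 = -14800 J.
ΔU = nCvΔT = 2.35×34.6×(561−432) = 10500 J.
Q = ΔU + W = -4320 J.
State after step 1: P = 2220 kPa, V = 4.94 L, T = 561 K.
Step 2 — Isochoric: V stays 4.94 L; P/T = const ⇒ T₂ = 223 K, P₂ = 881 kPa.
W = 0 (no volume change).
ΔU = nCvΔT = 2.35×34.6×(223−561) = -27500 J.
Q = ΔU = -27500 J.
Net over both steps: W = -14800 J, Q = -31800 J, ΔU = -17000 J.

-31800 J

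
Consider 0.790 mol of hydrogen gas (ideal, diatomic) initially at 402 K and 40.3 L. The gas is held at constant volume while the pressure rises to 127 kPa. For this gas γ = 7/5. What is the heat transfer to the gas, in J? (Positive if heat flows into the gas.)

P₁ = nRT₁/V₁ = 0.790×8.314×402/40.3 = 65.5 kPa.
Isochoric: V stays 40.3 L; P/T = const ⇒ T₂ = 779 K, P₂ = 127 kPa.
W = 0 (no volume change).
ΔU = nCvΔT = 0.790×20.8×(779−402) = 6190 J.
Q = ΔU = 6190 J.

6190 J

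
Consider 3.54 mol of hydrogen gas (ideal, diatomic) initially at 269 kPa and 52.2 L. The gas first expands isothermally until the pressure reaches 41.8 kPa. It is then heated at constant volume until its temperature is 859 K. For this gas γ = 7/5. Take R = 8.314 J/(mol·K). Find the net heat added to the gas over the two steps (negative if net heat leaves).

54200 J

T₁ = P₁V₁/(nR) = 269×52.2/(3.54×8.314) = 477 K.
Step 1 — Isothermal: T stays 477 K; PV = const ⇒ V₂ = 336 L, P₂ = 41.8 kPa.
ΔU = 0 (ideal gas, T constant).
W = nRT ln(V₂/V₁) = 3.54×8.314×477×ln(6.44) = 26100 J.
Q = ΔU + W = 26100 J.
State after step 1: P = 41.8 kPa, V = 336 L, T = 477 K.
Step 2 — Isochoric: V stays 336 L; P/T = const ⇒ T₂ = 859 K, P₂ = 75.3 kPa.
W = 0 (no volume change).
ΔU = nCvΔT = 3.54×20.8×(859−477) = 28100 J.
Q = ΔU = 28100 J.
Net over both steps: W = 26100 J, Q = 54200 J, ΔU = 28100 J.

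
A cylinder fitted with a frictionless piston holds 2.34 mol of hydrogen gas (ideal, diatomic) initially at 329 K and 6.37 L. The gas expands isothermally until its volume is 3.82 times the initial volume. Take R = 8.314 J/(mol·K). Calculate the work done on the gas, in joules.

-8580 J

P₁ = nRT₁/V₁ = 2.34×8.314×329/6.37 = 1000 kPa.
Isothermal: T stays 329 K; PV = const ⇒ V₂ = 24.3 L, P₂ = 263 kPa.
W = nRT ln(V₂/V₁) = 2.34×8.314×329×ln(3.82) = 8580 J.
Work done on the gas = −W_by = -8580 J.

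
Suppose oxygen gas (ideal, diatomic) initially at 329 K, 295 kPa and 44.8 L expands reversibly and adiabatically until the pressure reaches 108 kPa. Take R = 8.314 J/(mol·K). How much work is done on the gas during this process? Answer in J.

-8250 J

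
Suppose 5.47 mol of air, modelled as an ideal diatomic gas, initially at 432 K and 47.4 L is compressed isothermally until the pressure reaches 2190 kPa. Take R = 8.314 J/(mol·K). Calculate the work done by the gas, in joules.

-32700 J

P₁ = nRT₁/V₁ = 5.47×8.314×432/47.4 = 414 kPa.
Isothermal: T stays 432 K; PV = const ⇒ V₂ = 8.97 L, P₂ = 2190 kPa.
W = nRT ln(V₂/V₁) = 5.47×8.314×432×ln(0.189) = -32700 J.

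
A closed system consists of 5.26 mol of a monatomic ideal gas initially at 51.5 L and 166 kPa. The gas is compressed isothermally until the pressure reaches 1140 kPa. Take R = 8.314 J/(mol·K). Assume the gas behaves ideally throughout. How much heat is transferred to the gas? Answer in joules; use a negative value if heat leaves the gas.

-16500 J

T₁ = P₁V₁/(nR) = 166×51.5/(5.26×8.314) = 195 K.
Isothermal: T stays 195 K; PV = const ⇒ V₂ = 7.50 L, P₂ = 1140 kPa.
ΔU = 0 (ideal gas, T constant).
W = nRT ln(V₂/V₁) = 5.26×8.314×195×ln(0.146) = -16500 J.
Q = ΔU + W = -16500 J.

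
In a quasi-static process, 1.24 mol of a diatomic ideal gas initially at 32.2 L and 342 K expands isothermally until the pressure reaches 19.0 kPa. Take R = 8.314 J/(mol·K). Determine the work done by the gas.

6180 J

P₁ = nRT₁/V₁ = 1.24×8.314×342/32.2 = 109 kPa.
Isothermal: T stays 342 K; PV = const ⇒ V₂ = 186 L, P₂ = 19.0 kPa.
W = nRT ln(V₂/V₁) = 1.24×8.314×342×ln(5.76) = 6180 J.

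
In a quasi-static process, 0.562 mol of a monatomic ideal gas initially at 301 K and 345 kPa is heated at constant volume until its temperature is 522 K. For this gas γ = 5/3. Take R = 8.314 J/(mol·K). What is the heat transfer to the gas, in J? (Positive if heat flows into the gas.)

1550 J

V₁ = nRT₁/P₁ = 0.562×8.314×301/345 = 4.08 L.
Isochoric: V stays 4.08 L; P/T = const ⇒ T₂ = 522 K, P₂ = 598 kPa.
W = 0 (no volume change).
ΔU = nCvΔT = 0.562×12.5×(522−301) = 1550 J.
Q = ΔU = 1550 J.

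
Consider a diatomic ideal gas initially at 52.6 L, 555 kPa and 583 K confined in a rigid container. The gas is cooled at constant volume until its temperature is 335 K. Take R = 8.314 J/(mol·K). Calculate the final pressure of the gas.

319 kPa

Isochoric: V stays 52.6 L; P/T = const ⇒ T₂ = 335 K, P₂ = 319 kPa.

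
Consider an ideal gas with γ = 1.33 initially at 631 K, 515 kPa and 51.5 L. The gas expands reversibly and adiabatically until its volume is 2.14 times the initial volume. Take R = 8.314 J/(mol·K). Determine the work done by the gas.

n = P₁V₁/(RT₁) = 515×51.5/(8.314×631) = 5.06 mol.
Adiabatic: TV^(γ−1) = const ⇒ T₂ = 631×(0.467)^0.330 = 491 K; PV^γ = const ⇒ P₂ = 187 kPa.
ΔU = nCvΔT = 5.06×25.2×(491−631) = -17800 J.
Q = 0 for an adiabatic process, so W = −ΔU = 17800 J.

17800 J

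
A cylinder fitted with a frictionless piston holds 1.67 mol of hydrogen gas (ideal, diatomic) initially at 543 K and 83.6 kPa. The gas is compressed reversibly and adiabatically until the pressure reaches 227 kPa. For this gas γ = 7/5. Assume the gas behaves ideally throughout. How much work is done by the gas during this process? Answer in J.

-6230 J

V₁ = nRT₁/P₁ = 1.67×8.314×543/83.6 = 90.2 L.
Adiabatic: T₂/T₁ = (P₂/P₁)^((γ−1)/γ) ⇒ T₂ = 543×(2.72)^0.286 = 722 K; V₂ = 44.2 L.
ΔU = nCvΔT = 1.67×20.8×(722−543) = 6230 J.
Q = 0 for an adiabatic process, so W = −ΔU = -6230 J.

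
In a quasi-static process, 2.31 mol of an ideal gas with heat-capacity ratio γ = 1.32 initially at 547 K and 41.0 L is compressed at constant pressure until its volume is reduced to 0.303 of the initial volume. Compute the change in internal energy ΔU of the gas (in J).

P₁ = nRT₁/V₁ = 2.31×8.314×547/41.0 = 256 kPa.
Isobaric: P stays 256 kPa; V/T = const ⇒ T₂ = 166 K, V₂ = 12.4 L.
For an ideal gas ΔU = nCvΔT with Cv = R/(γ−1) = 26.0 J/(mol·K).
ΔU = 2.31×26.0×(166−547) = -22900 J.

-22900 J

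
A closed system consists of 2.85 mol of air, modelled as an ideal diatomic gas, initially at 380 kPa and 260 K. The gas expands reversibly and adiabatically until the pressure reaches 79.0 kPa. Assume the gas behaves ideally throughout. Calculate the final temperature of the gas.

166 K

V₁ = nRT₁/P₁ = 2.85×8.314×260/380 = 16.2 L.
Adiabatic: T₂/T₁ = (P₂/P₁)^((γ−1)/γ) ⇒ T₂ = 260×(0.208)^0.286 = 166 K; V₂ = 49.8 L.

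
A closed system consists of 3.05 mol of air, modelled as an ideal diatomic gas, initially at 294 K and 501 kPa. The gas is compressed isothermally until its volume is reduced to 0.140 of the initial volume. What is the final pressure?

3580 kPa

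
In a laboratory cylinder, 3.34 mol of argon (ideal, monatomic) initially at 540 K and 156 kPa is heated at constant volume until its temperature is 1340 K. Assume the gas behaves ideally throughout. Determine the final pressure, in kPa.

387 kPa

V₁ = nRT₁/P₁ = 3.34×8.314×540/156 = 96.1 L.
Isochoric: V stays 96.1 L; P/T = const ⇒ T₂ = 1340 K, P₂ = 387 kPa.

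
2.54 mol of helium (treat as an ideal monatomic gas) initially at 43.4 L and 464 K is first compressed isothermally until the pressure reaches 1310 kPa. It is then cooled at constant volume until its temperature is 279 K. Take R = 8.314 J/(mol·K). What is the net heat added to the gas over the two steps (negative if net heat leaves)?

P₁ = nRT₁/V₁ = 2.54×8.314×464/43.4 = 226 kPa.
Step 1 — Isothermal: T stays 464 K; PV = const ⇒ V₂ = 7.48 L, P₂ = 1310 kPa.
ΔU = 0 (ideal gas, T constant).
W = nRT ln(V₂/V₁) = 2.54×8.314×464×ln(0.172) = -17200 J.
Q = ΔU + W = -17200 J.
State after step 1: P = 1310 kPa, V = 7.48 L, T = 464 K.
Step 2 — Isochoric: V stays 7.48 L; P/T = const ⇒ T₂ = 279 K, P₂ = 788 kPa.
W = 0 (no volume change).
ΔU = nCvΔT = 2.54×12.5×(279−464) = -5860 J.
Q = ΔU = -5860 J.
Net over both steps: W = -17200 J, Q = -23100 J, ΔU = -5860 J.

-23100 J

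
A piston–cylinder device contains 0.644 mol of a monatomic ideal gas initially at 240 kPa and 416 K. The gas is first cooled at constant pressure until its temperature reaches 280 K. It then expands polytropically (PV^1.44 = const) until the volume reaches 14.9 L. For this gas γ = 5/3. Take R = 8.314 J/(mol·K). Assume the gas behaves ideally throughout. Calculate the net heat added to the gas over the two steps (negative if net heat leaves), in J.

V₁ = nRT₁/P₁ = 0.644×8.314×416/240 = 9.28 L.
Step 1 — Isobaric: P stays 240 kPa; V/T = const ⇒ T₂ = 280 K, V₂ = 6.25 L.
W = PΔV = 240×(6.25−9.28) kPa·L = -728 J.
ΔU = nCvΔT = 0.644×12.5×(280−416) = -1090 J.
Q = ΔU + W = nCpΔT = -1820 J.
State after step 1: P = 240 kPa, V = 6.25 L, T = 280 K.
Step 2 — Polytropic n=1.44: T₂ = T₁(V₁/V₂)^(n−1) = 280×(0.419)^0.44 = 191 K; P₂ = P₁(V₁/V₂)^n = 68.6 kPa.
W = (P₁V₁−P₂V₂)/(n−1) = (240×6.25−68.6×14.9)/0.44 = 1080 J.
ΔU = nCvΔT = 0.644×12.5×(191−280) = -715 J.
Q = ΔU + W = 368 J.
Net over both steps: W = 355 J, Q = -1450 J, ΔU = -1810 J.

-1450 J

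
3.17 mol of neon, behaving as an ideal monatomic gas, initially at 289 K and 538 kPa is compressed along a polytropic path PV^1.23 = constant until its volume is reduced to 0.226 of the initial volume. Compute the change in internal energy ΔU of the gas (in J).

V₁ = nRT₁/P₁ = 3.17×8.314×289/538 = 14.2 L.
Polytropic n=1.23: T₂ = T₁(V₁/V₂)^(n−1) = 289×(4.42)^0.23 = 407 K; P₂ = P₁(V₁/V₂)^n = 3350 kPa.
For an ideal gas ΔU = nCvΔT with Cv = (3/2)R = 12.5 J/(mol·K).
ΔU = 3.17×12.5×(407−289) = 4660 J.

4660 J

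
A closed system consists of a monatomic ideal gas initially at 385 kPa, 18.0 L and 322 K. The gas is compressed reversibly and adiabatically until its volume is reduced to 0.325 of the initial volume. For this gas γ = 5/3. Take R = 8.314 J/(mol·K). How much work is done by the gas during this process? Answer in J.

n = P₁V₁/(RT₁) = 385×18.0/(8.314×322) = 2.59 mol.
Adiabatic: TV^(γ−1) = const ⇒ T₂ = 322×(3.08)^0.667 = 681 K; PV^γ = const ⇒ P₂ = 2510 kPa.
ΔU = nCvΔT = 2.59×12.5×(681−322) = 11600 J.
Q = 0 for an adiabatic process, so W = −ΔU = -11600 J.

-11600 J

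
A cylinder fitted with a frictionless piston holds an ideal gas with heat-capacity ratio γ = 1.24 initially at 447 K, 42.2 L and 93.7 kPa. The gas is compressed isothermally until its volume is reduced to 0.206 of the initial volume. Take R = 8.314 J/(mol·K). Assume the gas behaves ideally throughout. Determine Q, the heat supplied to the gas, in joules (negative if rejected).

-6250 J

n = P₁V₁/(RT₁) = 93.7×42.2/(8.314×447) = 1.06 mol.
Isothermal: T stays 447 K; PV = const ⇒ V₂ = 8.69 L, P₂ = 455 kPa.
ΔU = 0 (ideal gas, T constant).
W = nRT ln(V₂/V₁) = 1.06×8.314×447×ln(0.206) = -6250 J.
Q = ΔU + W = -6250 J.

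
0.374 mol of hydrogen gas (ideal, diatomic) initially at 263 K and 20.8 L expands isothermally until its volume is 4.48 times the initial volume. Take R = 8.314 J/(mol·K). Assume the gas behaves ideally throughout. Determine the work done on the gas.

P₁ = nRT₁/V₁ = 0.374×8.314×263/20.8 = 39.3 kPa.
Isothermal: T stays 263 K; PV = const ⇒ V₂ = 93.2 L, P₂ = 8.78 kPa.
W = nRT ln(V₂/V₁) = 0.374×8.314×263×ln(4.48) = 1230 J.
Work done on the gas = −W_by = -1230 J.

-1230 J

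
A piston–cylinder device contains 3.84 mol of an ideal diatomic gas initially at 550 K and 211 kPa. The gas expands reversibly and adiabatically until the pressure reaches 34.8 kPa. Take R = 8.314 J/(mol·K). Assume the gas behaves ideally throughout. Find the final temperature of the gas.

329 K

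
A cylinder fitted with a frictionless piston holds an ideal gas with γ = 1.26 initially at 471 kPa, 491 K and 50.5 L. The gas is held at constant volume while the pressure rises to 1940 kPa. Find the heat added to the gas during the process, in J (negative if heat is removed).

285000 J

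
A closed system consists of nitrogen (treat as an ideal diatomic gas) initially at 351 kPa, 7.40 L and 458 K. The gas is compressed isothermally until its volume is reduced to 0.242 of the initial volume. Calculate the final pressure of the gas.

1450 kPa

Isothermal: T stays 458 K; PV = const ⇒ V₂ = 1.79 L, P₂ = 1450 kPa.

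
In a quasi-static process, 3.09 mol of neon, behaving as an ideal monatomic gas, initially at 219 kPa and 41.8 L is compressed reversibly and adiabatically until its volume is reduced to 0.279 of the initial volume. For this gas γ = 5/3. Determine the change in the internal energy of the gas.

18400 J

T₁ = P₁V₁/(nR) = 219×41.8/(3.09×8.314) = 356 K.
Adiabatic: TV^(γ−1) = const ⇒ T₂ = 356×(3.58)^0.667 = 835 K; PV^γ = const ⇒ P₂ = 1840 kPa.
For an ideal gas ΔU = nCvΔT with Cv = (3/2)R = 12.5 J/(mol·K).
ΔU = 3.09×12.5×(835−356) = 18400 J.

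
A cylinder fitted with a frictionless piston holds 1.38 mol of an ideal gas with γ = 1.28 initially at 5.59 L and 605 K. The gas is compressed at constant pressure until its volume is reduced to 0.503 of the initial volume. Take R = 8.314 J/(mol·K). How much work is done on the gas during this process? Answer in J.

P₁ = nRT₁/V₁ = 1.38×8.314×605/5.59 = 1240 kPa.
Isobaric: P stays 1240 kPa; V/T = const ⇒ T₂ = 304 K, V₂ = 2.81 L.
W = PΔV = 1240×(2.81−5.59) kPa·L = -3450 J.
Work done on the gas = −W_by = 3450 J.

3450 J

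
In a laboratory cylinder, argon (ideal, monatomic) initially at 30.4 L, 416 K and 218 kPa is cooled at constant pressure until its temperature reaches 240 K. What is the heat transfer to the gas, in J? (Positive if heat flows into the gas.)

-7010 J

n = P₁V₁/(RT₁) = 218×30.4/(8.314×416) = 1.92 mol.
Isobaric: P stays 218 kPa; V/T = const ⇒ T₂ = 240 K, V₂ = 17.5 L.
W = PΔV = 218×(17.5−30.4) kPa·L = -2800 J.
ΔU = nCvΔT = 1.92×12.5×(240−416) = -4210 J.
Q = ΔU + W = nCpΔT = -7010 J.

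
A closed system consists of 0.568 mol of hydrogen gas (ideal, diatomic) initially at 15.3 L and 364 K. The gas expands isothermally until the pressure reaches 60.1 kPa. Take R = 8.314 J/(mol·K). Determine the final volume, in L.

28.6 L

P₁ = nRT₁/V₁ = 0.568×8.314×364/15.3 = 112 kPa.
Isothermal: T stays 364 K; PV = const ⇒ V₂ = 28.6 L, P₂ = 60.1 kPa.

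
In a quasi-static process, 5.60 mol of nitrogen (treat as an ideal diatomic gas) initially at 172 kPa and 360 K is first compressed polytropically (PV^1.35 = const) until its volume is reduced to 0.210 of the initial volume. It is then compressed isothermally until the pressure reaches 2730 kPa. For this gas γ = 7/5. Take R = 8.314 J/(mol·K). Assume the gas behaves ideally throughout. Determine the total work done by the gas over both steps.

-53800 J

V₁ = nRT₁/P₁ = 5.60×8.314×360/172 = 97.4 L.
Step 1 — Polytropic n=1.35: T₂ = T₁(V₁/V₂)^(n−1) = 360×(4.76)^0.35 = 622 K; P₂ = P₁(V₁/V₂)^n = 1410 kPa.
W = (P₁V₁−P₂V₂)/(n−1) = (172×97.4−1410×20.5)/0.35 = -34800 J.
ΔU = nCvΔT = 5.60×20.8×(622−360) = 30500 J.
Q = ΔU + W = -4350 J.
State after step 1: P = 1410 kPa, V = 20.5 L, T = 622 K.
Step 2 — Isothermal: T stays 622 K; PV = const ⇒ V₂ = 10.6 L, P₂ = 2730 kPa.
ΔU = 0 (ideal gas, T constant).
W = nRT ln(V₂/V₁) = 5.60×8.314×622×ln(0.518) = -19000 J.
Q = ΔU + W = -19000 J.
Net over both steps: W = -53800 J, Q = -23400 J, ΔU = 30500 J.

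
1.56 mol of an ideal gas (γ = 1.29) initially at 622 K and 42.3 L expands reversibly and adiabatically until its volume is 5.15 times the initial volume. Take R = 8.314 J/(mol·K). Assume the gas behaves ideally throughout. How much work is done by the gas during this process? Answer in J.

10500 J

P₁ = nRT₁/V₁ = 1.56×8.314×622/42.3 = 191 kPa.
Adiabatic: TV^(γ−1) = const ⇒ T₂ = 622×(0.194)^0.290 = 387 K; PV^γ = const ⇒ P₂ = 23.0 kPa.
ΔU = nCvΔT = 1.56×28.7×(387−622) = -10500 J.
Q = 0 for an adiabatic process, so W = −ΔU = 10500 J.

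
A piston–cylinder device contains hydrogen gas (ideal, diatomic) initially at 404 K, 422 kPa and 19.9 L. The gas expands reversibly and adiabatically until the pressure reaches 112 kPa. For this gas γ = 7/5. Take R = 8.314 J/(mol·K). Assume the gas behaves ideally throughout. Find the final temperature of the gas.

277 K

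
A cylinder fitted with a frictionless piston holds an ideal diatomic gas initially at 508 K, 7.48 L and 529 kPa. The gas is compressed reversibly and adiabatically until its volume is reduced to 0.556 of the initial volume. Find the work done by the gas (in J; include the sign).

-2620 J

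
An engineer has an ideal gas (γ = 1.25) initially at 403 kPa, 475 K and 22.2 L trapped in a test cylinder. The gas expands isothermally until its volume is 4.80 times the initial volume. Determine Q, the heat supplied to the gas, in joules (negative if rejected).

n = P₁V₁/(RT₁) = 403×22.2/(8.314×475) = 2.27 mol.
Isothermal: T stays 475 K; PV = const ⇒ V₂ = 107 L, P₂ = 84.0 kPa.
ΔU = 0 (ideal gas, T constant).
W = nRT ln(V₂/V₁) = 2.27×8.314×475×ln(4.80) = 14000 J.
Q = ΔU + W = 14000 J.

14000 J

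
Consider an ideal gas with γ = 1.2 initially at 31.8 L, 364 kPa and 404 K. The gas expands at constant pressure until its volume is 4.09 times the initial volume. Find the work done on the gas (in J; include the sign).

n = P₁V₁/(RT₁) = 364×31.8/(8.314×404) = 3.45 mol.
Isobaric: P stays 364 kPa; V/T = const ⇒ T₂ = 1650 K, V₂ = 130 L.
W = PΔV = 364×(130−31.8) kPa·L = 35800 J.
Work done on the gas = −W_by = -35800 J.

-35800 J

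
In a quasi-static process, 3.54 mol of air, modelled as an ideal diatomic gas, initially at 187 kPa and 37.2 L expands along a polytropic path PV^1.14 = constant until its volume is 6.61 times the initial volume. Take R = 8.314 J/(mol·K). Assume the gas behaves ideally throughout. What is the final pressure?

21.7 kPa

T₁ = P₁V₁/(nR) = 187×37.2/(3.54×8.314) = 236 K.
Polytropic n=1.14: T₂ = T₁(V₁/V₂)^(n−1) = 236×(0.151)^0.14 = 181 K; P₂ = P₁(V₁/V₂)^n = 21.7 kPa.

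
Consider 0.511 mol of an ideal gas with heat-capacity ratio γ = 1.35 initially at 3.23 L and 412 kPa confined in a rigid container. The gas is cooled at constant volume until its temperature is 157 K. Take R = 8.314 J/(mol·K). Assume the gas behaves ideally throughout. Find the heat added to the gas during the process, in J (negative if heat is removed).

-1900 J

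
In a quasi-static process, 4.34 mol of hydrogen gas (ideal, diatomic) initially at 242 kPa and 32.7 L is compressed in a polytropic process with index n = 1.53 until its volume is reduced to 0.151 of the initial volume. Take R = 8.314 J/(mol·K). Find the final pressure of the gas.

4360 kPa

T₁ = P₁V₁/(nR) = 242×32.7/(4.34×8.314) = 219 K.
Polytropic n=1.53: T₂ = T₁(V₁/V₂)^(n−1) = 219×(6.62)^0.53 = 597 K; P₂ = P₁(V₁/V₂)^n = 4360 kPa.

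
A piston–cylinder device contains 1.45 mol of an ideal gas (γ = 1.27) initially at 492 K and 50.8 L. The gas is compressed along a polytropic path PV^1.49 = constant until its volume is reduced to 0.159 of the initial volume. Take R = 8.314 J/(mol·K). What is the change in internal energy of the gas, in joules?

P₁ = nRT₁/V₁ = 1.45×8.314×492/50.8 = 117 kPa.
Polytropic n=1.49: T₂ = T₁(V₁/V₂)^(n−1) = 492×(6.29)^0.49 = 1210 K; P₂ = P₁(V₁/V₂)^n = 1810 kPa.
For an ideal gas ΔU = nCvΔT with Cv = R/(γ−1) = 30.8 J/(mol·K).
ΔU = 1.45×30.8×(1210−492) = 32100 J.

32100 J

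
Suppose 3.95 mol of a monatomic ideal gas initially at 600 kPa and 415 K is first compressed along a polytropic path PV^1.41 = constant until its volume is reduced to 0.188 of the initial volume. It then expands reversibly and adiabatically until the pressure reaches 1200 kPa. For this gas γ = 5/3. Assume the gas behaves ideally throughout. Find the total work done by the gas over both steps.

V₁ = nRT₁/P₁ = 3.95×8.314×415/600 = 22.7 L.
Step 1 — Polytropic n=1.41: T₂ = T₁(V₁/V₂)^(n−1) = 415×(5.32)^0.41 = 823 K; P₂ = P₁(V₁/V₂)^n = 6330 kPa.
W = (P₁V₁−P₂V₂)/(n−1) = (600×22.7−6330×4.27)/0.41 = -32700 J.
ΔU = nCvΔT = 3.95×12.5×(823−415) = 20100 J.
Q = ΔU + W = -12600 J.
State after step 1: P = 6330 kPa, V = 4.27 L, T = 823 K.
Step 2 — Adiabatic: T₂/T₁ = (P₂/P₁)^((γ−1)/γ) ⇒ T₂ = 823×(0.189)^0.400 = 423 K; V₂ = 11.6 L.
ΔU = nCvΔT = 3.95×12.5×(423−823) = -19700 J.
Q = 0 for an adiabatic process, so W = −ΔU = 19700 J.
Net over both steps: W = -13000 J, Q = -12600 J, ΔU = 410 J.

-13000 J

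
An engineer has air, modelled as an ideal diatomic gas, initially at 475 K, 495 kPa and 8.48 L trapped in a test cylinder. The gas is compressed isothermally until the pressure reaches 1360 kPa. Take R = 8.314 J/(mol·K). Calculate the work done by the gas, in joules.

n = P₁V₁/(RT₁) = 495×8.48/(8.314×475) = 1.06 mol.
Isothermal: T stays 475 K; PV = const ⇒ V₂ = 3.09 L, P₂ = 1360 kPa.
W = nRT ln(V₂/V₁) = 1.06×8.314×475×ln(0.364) = -4240 J.

-4240 J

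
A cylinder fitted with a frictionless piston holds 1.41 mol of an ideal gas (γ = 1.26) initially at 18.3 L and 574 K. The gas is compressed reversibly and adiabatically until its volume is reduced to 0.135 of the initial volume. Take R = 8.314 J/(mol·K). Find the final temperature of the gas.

P₁ = nRT₁/V₁ = 1.41×8.314×574/18.3 = 368 kPa.
Adiabatic: TV^(γ−1) = const ⇒ T₂ = 574×(7.41)^0.260 = 966 K; PV^γ = const ⇒ P₂ = 4580 kPa.

966 K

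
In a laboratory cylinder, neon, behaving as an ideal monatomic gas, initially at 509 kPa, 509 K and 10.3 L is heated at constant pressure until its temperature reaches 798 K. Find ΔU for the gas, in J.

n = P₁V₁/(RT₁) = 509×10.3/(8.314×509) = 1.24 mol.
Isobaric: P stays 509 kPa; V/T = const ⇒ T₂ = 798 K, V₂ = 16.1 L.
For an ideal gas ΔU = nCvΔT with Cv = (3/2)R = 12.5 J/(mol·K).
ΔU = 1.24×12.5×(798−509) = 4470 J.

4470 J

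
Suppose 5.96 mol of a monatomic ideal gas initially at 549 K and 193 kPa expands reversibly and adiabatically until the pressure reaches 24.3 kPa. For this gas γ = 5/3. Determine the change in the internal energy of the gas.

-23000 J

V₁ = nRT₁/P₁ = 5.96×8.314×549/193 = 141 L.
Adiabatic: T₂/T₁ = (P₂/P₁)^((γ−1)/γ) ⇒ T₂ = 549×(0.126)^0.400 = 240 K; V₂ = 489 L.
For an ideal gas ΔU = nCvΔT with Cv = (3/2)R = 12.5 J/(mol·K).
ΔU = 5.96×12.5×(240−549) = -23000 J.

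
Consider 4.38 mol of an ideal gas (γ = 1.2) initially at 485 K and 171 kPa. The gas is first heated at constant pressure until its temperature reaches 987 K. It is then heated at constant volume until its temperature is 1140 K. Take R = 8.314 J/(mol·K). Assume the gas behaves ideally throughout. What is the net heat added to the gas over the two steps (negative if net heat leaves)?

V₁ = nRT₁/P₁ = 4.38×8.314×485/171 = 103 L.
Step 1 — Isobaric: P stays 171 kPa; V/T = const ⇒ T₂ = 987 K, V₂ = 210 L.
W = PΔV = 171×(210−103) kPa·L = 18300 J.
ΔU = nCvΔT = 4.38×41.6×(987−485) = 91400 J.
Q = ΔU + W = nCpΔT = 110000 J.
State after step 1: P = 171 kPa, V = 210 L, T = 987 K.
Step 2 — Isochoric: V stays 210 L; P/T = const ⇒ T₂ = 1140 K, P₂ = 198 kPa.
W = 0 (no volume change).
ΔU = nCvΔT = 4.38×41.6×(1140−987) = 27900 J.
Q = ΔU = 27900 J.
Net over both steps: W = 18300 J, Q = 138000 J, ΔU = 119000 J.

138000 J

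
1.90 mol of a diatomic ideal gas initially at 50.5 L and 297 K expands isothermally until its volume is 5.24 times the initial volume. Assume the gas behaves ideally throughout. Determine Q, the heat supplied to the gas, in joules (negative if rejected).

7770 J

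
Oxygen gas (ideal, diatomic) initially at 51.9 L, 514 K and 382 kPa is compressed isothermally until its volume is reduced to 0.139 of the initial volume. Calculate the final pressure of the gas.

Isothermal: T stays 514 K; PV = const ⇒ V₂ = 7.21 L, P₂ = 2750 kPa.

2750 kPa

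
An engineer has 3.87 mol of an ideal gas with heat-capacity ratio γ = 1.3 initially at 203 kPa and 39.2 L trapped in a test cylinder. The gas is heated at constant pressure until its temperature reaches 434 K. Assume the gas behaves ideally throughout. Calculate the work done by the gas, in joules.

T₁ = P₁V₁/(nR) = 203×39.2/(3.87×8.314) = 247 K.
Isobaric: P stays 203 kPa; V/T = const ⇒ T₂ = 434 K, V₂ = 68.8 L.
W = PΔV = 203×(68.8−39.2) kPa·L = 6010 J.

6010 J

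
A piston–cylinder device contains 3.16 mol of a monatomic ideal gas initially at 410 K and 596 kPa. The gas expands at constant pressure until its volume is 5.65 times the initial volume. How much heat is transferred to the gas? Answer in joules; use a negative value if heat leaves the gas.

V₁ = nRT₁/P₁ = 3.16×8.314×410/596 = 18.1 L.
Isobaric: P stays 596 kPa; V/T = const ⇒ T₂ = 2320 K, V₂ = 102 L.
W = PΔV = 596×(102−18.1) kPa·L = 50100 J.
ΔU = nCvΔT = 3.16×12.5×(2320−410) = 75100 J.
Q = ΔU + W = nCpΔT = 125000 J.

125000 J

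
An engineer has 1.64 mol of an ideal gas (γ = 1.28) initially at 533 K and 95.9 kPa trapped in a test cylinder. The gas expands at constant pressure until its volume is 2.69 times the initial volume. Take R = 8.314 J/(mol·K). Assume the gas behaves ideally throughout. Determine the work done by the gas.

V₁ = nRT₁/P₁ = 1.64×8.314×533/95.9 = 75.8 L.
Isobaric: P stays 95.9 kPa; V/T = const ⇒ T₂ = 1430 K, V₂ = 204 L.
W = PΔV = 95.9×(204−75.8) kPa·L = 12300 J.

12300 J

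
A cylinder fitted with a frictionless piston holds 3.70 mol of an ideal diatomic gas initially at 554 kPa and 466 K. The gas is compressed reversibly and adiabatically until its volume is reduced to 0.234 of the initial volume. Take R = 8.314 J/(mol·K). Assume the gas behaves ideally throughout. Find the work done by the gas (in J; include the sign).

-28200 J

V₁ = nRT₁/P₁ = 3.70×8.314×466/554 = 25.9 L.
Adiabatic: TV^(γ−1) = const ⇒ T₂ = 466×(4.27)^0.400 = 833 K; PV^γ = const ⇒ P₂ = 4230 kPa.
ΔU = nCvΔT = 3.70×20.8×(833−466) = 28200 J.
Q = 0 for an adiabatic process, so W = −ΔU = -28200 J.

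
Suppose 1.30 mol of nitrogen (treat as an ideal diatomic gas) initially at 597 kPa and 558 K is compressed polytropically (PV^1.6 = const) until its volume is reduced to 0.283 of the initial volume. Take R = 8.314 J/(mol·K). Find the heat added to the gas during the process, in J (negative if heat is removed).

5690 J

V₁ = nRT₁/P₁ = 1.30×8.314×558/597 = 10.1 L.
Polytropic n=1.6: T₂ = T₁(V₁/V₂)^(n−1) = 558×(3.53)^0.60 = 1190 K; P₂ = P₁(V₁/V₂)^n = 4500 kPa.
W = (P₁V₁−P₂V₂)/(n−1) = (597×10.1−4500×2.86)/0.60 = -11400 J.
ΔU = nCvΔT = 1.30×20.8×(1190−558) = 17100 J.
Q = ΔU + W = 5690 J.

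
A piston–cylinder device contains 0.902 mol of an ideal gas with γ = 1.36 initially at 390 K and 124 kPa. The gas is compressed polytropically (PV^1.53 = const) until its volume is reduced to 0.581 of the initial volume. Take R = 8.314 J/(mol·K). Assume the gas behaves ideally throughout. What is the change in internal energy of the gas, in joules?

2710 J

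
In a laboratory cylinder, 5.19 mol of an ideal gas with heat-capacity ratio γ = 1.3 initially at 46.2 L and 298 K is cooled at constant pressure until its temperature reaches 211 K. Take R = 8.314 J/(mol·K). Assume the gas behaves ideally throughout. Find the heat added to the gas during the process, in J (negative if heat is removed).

-16300 J

P₁ = nRT₁/V₁ = 5.19×8.314×298/46.2 = 278 kPa.
Isobaric: P stays 278 kPa; V/T = const ⇒ T₂ = 211 K, V₂ = 32.7 L.
W = PΔV = 278×(32.7−46.2) kPa·L = -3750 J.
ΔU = nCvΔT = 5.19×27.7×(211−298) = -12500 J.
Q = ΔU + W = nCpΔT = -16300 J.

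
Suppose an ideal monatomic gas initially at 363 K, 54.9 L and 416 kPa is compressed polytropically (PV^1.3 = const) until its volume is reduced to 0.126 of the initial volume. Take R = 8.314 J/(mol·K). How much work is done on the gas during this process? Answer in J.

n = P₁V₁/(RT₁) = 416×54.9/(8.314×363) = 7.57 mol.
Polytropic n=1.3: T₂ = T₁(V₁/V₂)^(n−1) = 363×(7.94)^0.30 = 676 K; P₂ = P₁(V₁/V₂)^n = 6150 kPa.
W = (P₁V₁−P₂V₂)/(n−1) = (416×54.9−6150×6.92)/0.30 = -65600 J.
Work done on the gas = −W_by = 65600 J.

65600 J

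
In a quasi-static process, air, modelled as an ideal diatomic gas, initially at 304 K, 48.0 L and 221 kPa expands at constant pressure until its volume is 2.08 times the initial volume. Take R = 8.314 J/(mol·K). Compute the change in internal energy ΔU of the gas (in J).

n = P₁V₁/(RT₁) = 221×48.0/(8.314×304) = 4.20 mol.
Isobaric: P stays 221 kPa; V/T = const ⇒ T₂ = 632 K, V₂ = 99.8 L.
For an ideal gas ΔU = nCvΔT with Cv = (5/2)R = 20.8 J/(mol·K).
ΔU = 4.20×20.8×(632−304) = 28600 J.

28600 J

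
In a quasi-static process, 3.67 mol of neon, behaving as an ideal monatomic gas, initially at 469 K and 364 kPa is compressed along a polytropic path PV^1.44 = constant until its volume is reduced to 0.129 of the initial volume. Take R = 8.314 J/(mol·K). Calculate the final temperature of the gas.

V₁ = nRT₁/P₁ = 3.67×8.314×469/364 = 39.3 L.
Polytropic n=1.44: T₂ = T₁(V₁/V₂)^(n−1) = 469×(7.75)^0.44 = 1150 K; P₂ = P₁(V₁/V₂)^n = 6950 kPa.

1150 K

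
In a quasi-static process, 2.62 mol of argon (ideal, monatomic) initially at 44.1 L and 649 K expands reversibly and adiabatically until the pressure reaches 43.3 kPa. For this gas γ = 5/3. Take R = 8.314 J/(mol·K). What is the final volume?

147 L

P₁ = nRT₁/V₁ = 2.62×8.314×649/44.1 = 321 kPa.
Adiabatic: T₂/T₁ = (P₂/P₁)^((γ−1)/γ) ⇒ T₂ = 649×(0.135)^0.400 = 291 K; V₂ = 147 L.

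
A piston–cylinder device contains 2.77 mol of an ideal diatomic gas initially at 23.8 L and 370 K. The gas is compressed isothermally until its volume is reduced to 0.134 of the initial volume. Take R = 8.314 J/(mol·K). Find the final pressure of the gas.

P₁ = nRT₁/V₁ = 2.77×8.314×370/23.8 = 358 kPa.
Isothermal: T stays 370 K; PV = const ⇒ V₂ = 3.19 L, P₂ = 2670 kPa.

2670 kPa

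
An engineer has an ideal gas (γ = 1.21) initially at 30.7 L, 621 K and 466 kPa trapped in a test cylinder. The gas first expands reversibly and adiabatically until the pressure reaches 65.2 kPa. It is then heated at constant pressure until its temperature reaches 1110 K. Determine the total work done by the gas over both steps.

n = P₁V₁/(RT₁) = 466×30.7/(8.314×621) = 2.77 mol.
Step 1 — Adiabatic: T₂/T₁ = (P₂/P₁)^((γ−1)/γ) ⇒ T₂ = 621×(0.140)^0.174 = 441 K; V₂ = 156 L.
ΔU = nCvΔT = 2.77×39.6×(441−621) = -19700 J.
Q = 0 for an adiabatic process, so W = −ΔU = 19700 J.
State after step 1: P = 65.2 kPa, V = 156 L, T = 441 K.
Step 2 — Isobaric: P stays 65.2 kPa; V/T = const ⇒ T₂ = 1110 K, V₂ = 392 L.
W = PΔV = 65.2×(392−156) kPa·L = 15400 J.
ΔU = nCvΔT = 2.77×39.6×(1110−441) = 73300 J.
Q = ΔU + W = nCpΔT = 88700 J.
Net over both steps: W = 35100 J, Q = 88700 J, ΔU = 53600 J.

35100 J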